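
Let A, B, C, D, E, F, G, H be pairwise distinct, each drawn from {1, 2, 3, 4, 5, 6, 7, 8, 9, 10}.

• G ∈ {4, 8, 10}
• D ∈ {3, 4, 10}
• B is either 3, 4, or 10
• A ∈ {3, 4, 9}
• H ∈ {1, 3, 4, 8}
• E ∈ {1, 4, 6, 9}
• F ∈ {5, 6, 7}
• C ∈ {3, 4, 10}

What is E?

B, C, D between them cover only {3, 4, 10} — a naked triple. Remove those values from A, E, G, H.
A's domain is down to {9}, so A = 9. Remove 9 from E.
That leaves G = 8. So H can't be 8.
H has just one choice, so H = 1. Remove 1 from E.
So E = 6.

6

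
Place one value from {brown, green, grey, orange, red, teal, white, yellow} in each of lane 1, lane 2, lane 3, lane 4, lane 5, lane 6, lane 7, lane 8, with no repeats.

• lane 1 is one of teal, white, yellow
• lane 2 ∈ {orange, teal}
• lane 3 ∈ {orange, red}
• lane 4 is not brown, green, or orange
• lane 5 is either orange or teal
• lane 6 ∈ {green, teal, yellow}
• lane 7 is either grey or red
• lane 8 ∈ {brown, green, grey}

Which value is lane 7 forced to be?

Among the 8 variables, brown fits only lane 8 (and all 8 values in {brown, green, grey, orange, red, teal, white, yellow} must be used), so lane 8 = brown.
Among the 7 still-open variables, green fits only lane 6 (and all 7 values in {green, grey, orange, red, teal, white, yellow} must be used), so lane 6 = green.
lane 2 and lane 5 share exactly the 2 values {orange, teal}; by pigeonhole those values go to them, so strike orange, teal from lane 1, lane 3, lane 4.
lane 3 has just one choice, so lane 3 = red. So lane 4, lane 7 can't be red.
So lane 7 = grey.

grey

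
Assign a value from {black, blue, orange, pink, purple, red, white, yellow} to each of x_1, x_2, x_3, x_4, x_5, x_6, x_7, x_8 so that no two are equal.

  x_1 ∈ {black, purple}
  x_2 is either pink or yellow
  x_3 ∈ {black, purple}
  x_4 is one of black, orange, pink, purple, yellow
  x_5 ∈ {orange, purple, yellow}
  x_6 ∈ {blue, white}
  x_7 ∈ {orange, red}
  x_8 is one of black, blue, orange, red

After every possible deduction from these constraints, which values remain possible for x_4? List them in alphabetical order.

orange, pink, yellow

Among the 8 variables, white fits only x_6 (and all 8 values in {black, blue, orange, pink, purple, red, white, yellow} must be used), so x_6 = white.
The 7 still-open variables draw from only 7 values {black, blue, orange, pink, purple, red, yellow}, so each is used; only x_8 can be blue, hence x_8 = blue.
The 6 still-open variables draw from only 6 values {black, orange, pink, purple, red, yellow}, so each is used; only x_7 can be red, hence x_7 = red.
x_1 and x_3 between them cover only {black, purple} — a naked pair. Remove those values from x_4, x_5.
No further eliminations apply; x_4 can still be any of orange, pink, yellow.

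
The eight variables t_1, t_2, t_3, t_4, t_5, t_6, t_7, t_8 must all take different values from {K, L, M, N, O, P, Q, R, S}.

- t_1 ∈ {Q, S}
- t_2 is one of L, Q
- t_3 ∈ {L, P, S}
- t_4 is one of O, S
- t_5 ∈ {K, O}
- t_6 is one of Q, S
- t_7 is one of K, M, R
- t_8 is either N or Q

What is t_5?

t_1 and t_6 between them cover only {Q, S} — a naked pair. Remove those values from t_2, t_3, t_4, t_8.
t_2 has just one choice, so t_2 = L. Eliminate L elsewhere: t_3.
t_3 has just one choice, so t_3 = P.
t_4's domain is down to {O}, so t_4 = O. So t_5 can't be O.
So t_5 = K.

K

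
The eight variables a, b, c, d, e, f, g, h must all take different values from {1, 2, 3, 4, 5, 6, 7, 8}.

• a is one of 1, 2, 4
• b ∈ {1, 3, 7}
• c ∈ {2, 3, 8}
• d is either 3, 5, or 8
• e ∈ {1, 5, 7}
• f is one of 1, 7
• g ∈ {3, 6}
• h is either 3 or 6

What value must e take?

5

The 8 variables draw from only 8 values {1, 2, 3, 4, 5, 6, 7, 8}, so each is used; only a can be 4, hence a = 4.
The 7 still-open variables draw from only 7 values {1, 2, 3, 5, 6, 7, 8}, so each is used; only c can be 2, hence c = 2.
The 6 still-open variables together cover exactly {1, 3, 5, 6, 7, 8} — 6 values for 6 variables — and 8 appears only in d's list, so d = 8.
The 5 still-open variables draw from only 5 values {1, 3, 5, 6, 7}, so each is used; only e can be 5, hence e = 5.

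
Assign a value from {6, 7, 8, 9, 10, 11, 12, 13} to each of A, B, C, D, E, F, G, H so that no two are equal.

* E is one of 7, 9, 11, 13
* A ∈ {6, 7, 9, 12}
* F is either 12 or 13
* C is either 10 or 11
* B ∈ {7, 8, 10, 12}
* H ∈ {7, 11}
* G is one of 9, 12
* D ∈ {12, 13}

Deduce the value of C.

10

The 8 variables together cover exactly {6, 7, 8, 9, 10, 11, 12, 13} — 8 values for 8 variables — and 6 appears only in A's list, so A = 6.
The 7 still-open variables together cover exactly {7, 8, 9, 10, 11, 12, 13} — 7 values for 7 variables — and 8 appears only in B's list, so B = 8.
The 6 still-open variables together cover exactly {7, 9, 10, 11, 12, 13} — 6 values for 6 variables — and 10 appears only in C's list, so C = 10.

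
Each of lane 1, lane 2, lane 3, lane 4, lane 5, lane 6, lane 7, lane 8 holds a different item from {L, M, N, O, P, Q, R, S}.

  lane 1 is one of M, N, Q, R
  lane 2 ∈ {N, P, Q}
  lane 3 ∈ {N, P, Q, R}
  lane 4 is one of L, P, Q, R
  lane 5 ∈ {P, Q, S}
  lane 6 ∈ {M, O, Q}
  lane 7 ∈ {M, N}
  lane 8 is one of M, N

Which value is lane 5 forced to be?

The 8 variables together cover exactly {L, M, N, O, P, Q, R, S} — 8 values for 8 variables — and L appears only in lane 4's list, so lane 4 = L.
The 7 still-open variables draw from only 7 values {M, N, O, P, Q, R, S}, so each is used; only lane 6 can be O, hence lane 6 = O.
The 6 still-open variables together cover exactly {M, N, P, Q, R, S} — 6 values for 6 variables — and S appears only in lane 5's list, so lane 5 = S.

S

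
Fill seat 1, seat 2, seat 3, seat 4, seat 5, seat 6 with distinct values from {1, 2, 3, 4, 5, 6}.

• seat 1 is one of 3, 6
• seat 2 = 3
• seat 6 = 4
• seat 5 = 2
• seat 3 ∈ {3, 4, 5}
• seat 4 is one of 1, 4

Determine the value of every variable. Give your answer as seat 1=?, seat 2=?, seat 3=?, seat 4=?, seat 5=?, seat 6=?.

seat 2's domain is down to {3}, so seat 2 = 3. Strike 3 from seat 1, seat 3.
That leaves seat 5 = 2.
That leaves seat 6 = 4. Remove 4 from seat 3, seat 4.
That leaves seat 1 = 6.
seat 3 must be 5 (only option left).
seat 4's domain is down to {1}, so seat 4 = 1.

seat 1=6, seat 2=3, seat 3=5, seat 4=1, seat 5=2, seat 6=4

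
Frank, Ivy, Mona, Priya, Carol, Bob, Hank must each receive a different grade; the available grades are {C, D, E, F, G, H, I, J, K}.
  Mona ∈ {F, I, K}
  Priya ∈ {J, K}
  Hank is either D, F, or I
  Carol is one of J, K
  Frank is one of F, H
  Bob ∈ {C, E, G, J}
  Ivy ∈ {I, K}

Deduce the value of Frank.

H

The 2 variables Priya and Carol are confined to {J, K}, which locks those values in; drop them from Ivy, Mona, Bob.
Ivy has just one choice, so Ivy = I. Remove I from Mona, Hank.
Mona has just one choice, so Mona = F. Remove F from Frank, Hank.
So Frank = H.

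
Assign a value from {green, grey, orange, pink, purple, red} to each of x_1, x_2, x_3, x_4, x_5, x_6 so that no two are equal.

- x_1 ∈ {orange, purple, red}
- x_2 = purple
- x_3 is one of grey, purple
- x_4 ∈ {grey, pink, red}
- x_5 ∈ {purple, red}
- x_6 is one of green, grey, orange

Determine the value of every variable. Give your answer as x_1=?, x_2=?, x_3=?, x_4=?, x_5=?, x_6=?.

x_1=orange, x_2=purple, x_3=grey, x_4=pink, x_5=red, x_6=green

x_2 must be purple (only option left). Strike purple from x_1, x_3, x_5.
That leaves x_3 = grey. Remove grey from x_4, x_6.
x_5 must be red (only option left). Strike red from x_1, x_4.
x_1 must be orange (only option left). Strike orange from x_6.
x_4 must be pink (only option left).
x_6 has just one choice, so x_6 = green.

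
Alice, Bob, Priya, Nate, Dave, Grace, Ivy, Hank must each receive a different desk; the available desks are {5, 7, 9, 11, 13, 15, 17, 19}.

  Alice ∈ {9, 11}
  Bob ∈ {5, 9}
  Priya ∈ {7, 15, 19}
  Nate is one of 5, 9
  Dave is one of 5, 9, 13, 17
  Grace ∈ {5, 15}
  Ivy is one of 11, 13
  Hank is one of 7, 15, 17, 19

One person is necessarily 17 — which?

Dave

The 2 variables Bob and Nate are confined to {5, 9}, which locks those values in; drop them from Alice, Dave, Grace.
Alice must be 11 (only option left). Strike 11 from Ivy.
Grace must be 15 (only option left). Strike 15 from Priya, Hank.
Ivy's domain is down to {13}, so Ivy = 13. So Dave can't be 13.
So 17 goes to Dave.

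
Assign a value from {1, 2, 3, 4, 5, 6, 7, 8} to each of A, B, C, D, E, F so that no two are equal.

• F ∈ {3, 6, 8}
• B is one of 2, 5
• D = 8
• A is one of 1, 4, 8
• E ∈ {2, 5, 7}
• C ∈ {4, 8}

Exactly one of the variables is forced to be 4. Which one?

D has just one choice, so D = 8. So A, C, F can't be 8.
So 4 goes to C.

C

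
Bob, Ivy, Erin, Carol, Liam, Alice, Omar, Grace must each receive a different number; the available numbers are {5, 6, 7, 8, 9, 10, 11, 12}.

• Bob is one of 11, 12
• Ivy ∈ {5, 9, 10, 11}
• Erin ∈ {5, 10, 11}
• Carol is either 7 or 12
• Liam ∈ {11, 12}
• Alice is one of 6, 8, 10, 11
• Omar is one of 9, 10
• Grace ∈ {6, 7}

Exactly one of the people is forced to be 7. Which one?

Carol

Among the 8 variables, 8 fits only Alice (and all 8 values in {5, 6, 7, 8, 9, 10, 11, 12} must be used), so Alice = 8.
Among the 7 still-open variables, 6 fits only Grace (and all 7 values in {5, 6, 7, 9, 10, 11, 12} must be used), so Grace = 6.
Among the 6 still-open variables, 7 fits only Carol (and all 6 values in {5, 7, 9, 10, 11, 12} must be used), so Carol = 7.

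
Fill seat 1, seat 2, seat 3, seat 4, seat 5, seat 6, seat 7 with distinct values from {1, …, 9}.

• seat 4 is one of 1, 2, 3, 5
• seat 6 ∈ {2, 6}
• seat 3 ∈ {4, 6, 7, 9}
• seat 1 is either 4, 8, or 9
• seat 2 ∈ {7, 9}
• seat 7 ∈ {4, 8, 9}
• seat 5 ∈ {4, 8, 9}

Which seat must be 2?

seat 1, seat 5, seat 7 between them cover only {4, 8, 9} — a naked triple. Remove those values from seat 2, seat 3.
seat 2 has just one choice, so seat 2 = 7. Strike 7 from seat 3.
seat 3's domain is down to {6}, so seat 3 = 6. Strike 6 from seat 6.
So 2 goes to seat 6.

seat 6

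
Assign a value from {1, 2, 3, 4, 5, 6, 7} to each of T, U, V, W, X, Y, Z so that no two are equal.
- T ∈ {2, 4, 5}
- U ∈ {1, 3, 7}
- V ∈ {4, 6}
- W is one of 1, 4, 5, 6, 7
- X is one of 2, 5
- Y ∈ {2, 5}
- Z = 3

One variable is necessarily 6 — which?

Z must be 3 (only option left). So U can't be 3.
X and Y between them cover only {2, 5} — a naked pair. Remove those values from T, W.
T's domain is down to {4}, so T = 4. So V, W can't be 4.
So 6 goes to V.

V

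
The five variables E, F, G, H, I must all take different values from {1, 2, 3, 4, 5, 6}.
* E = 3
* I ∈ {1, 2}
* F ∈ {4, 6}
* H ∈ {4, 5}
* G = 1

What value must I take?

2

E must be 3 (only option left).
G has just one choice, so G = 1. Strike 1 from I.
So I = 2.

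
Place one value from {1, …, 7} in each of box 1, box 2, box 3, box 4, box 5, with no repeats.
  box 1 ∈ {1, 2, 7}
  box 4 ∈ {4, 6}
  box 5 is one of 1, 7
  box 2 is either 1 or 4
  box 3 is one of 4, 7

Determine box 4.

The 5 variables draw from only 5 values {1, 2, 4, 6, 7}, so each is used; only box 1 can be 2, hence box 1 = 2.
The 4 still-open variables together cover exactly {1, 4, 6, 7} — 4 values for 4 variables — and 6 appears only in box 4's list, so box 4 = 6.

6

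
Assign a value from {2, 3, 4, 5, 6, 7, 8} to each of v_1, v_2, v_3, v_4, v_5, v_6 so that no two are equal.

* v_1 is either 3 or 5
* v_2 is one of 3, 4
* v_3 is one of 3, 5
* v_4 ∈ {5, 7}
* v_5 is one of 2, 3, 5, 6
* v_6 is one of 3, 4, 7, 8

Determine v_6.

8

v_1 and v_3 share exactly the 2 values {3, 5}; by pigeonhole those values go to them, so strike 3, 5 from v_2, v_4, v_5, v_6.
v_2 has just one choice, so v_2 = 4. Eliminate 4 elsewhere: v_6.
v_4 has just one choice, so v_4 = 7. Eliminate 7 elsewhere: v_6.
So v_6 = 8.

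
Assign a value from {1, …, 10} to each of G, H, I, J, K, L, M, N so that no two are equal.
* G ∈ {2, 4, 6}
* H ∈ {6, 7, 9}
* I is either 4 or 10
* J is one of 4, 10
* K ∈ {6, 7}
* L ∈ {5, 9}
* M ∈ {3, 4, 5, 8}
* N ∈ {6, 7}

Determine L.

5

The 2 variables I and J are confined to {4, 10}, which locks those values in; drop them from G, M.
The 2 variables K and N are confined to {6, 7}, which locks those values in; drop them from G, H.
That leaves G = 2.
H must be 9 (only option left). Eliminate 9 elsewhere: L.
So L = 5.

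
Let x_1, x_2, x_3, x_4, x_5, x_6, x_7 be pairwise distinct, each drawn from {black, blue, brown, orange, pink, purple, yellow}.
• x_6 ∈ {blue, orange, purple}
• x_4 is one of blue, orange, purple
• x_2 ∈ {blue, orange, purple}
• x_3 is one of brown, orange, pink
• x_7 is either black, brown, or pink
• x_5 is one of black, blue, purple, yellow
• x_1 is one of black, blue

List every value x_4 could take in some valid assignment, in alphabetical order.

Among the 7 variables, yellow fits only x_5 (and all 7 values in {black, blue, brown, orange, pink, purple, yellow} must be used), so x_5 = yellow.
The 3 variables x_2, x_4, x_6 are confined to {blue, orange, purple}, which locks those values in; drop them from x_1, x_3.
x_1's domain is down to {black}, so x_1 = black. Remove black from x_7.
No further eliminations apply; x_4 can still be any of blue, orange, purple.

blue, orange, purple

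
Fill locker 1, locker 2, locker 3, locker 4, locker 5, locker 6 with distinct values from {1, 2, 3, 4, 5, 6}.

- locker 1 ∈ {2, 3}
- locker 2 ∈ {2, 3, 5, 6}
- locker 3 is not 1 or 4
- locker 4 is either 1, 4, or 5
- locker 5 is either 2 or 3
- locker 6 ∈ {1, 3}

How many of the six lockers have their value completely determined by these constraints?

The 6 variables draw from only 6 values {1, 2, 3, 4, 5, 6}, so each is used; only locker 4 can be 4, hence locker 4 = 4.
The 5 still-open variables together cover exactly {1, 2, 3, 5, 6} — 5 values for 5 variables — and 1 appears only in locker 6's list, so locker 6 = 1.
The 2 variables locker 1 and locker 5 are confined to {2, 3}, which locks those values in; drop them from locker 2, locker 3.
Determined: locker 4=4, locker 6=1. The other lockers each still have more than one consistent value. That makes 2.

2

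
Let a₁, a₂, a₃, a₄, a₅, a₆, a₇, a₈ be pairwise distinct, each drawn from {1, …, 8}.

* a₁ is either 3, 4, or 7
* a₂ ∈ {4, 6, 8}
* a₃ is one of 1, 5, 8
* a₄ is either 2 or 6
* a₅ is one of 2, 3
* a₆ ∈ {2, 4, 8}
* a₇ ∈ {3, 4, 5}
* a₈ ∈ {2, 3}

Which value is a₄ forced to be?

6

Among the 8 variables, 1 fits only a₃ (and all 8 values in {1, 2, 3, 4, 5, 6, 7, 8} must be used), so a₃ = 1.
The 7 still-open variables draw from only 7 values {2, 3, 4, 5, 6, 7, 8}, so each is used; only a₇ can be 5, hence a₇ = 5.
Among the 6 still-open variables, 7 fits only a₁ (and all 6 values in {2, 3, 4, 6, 7, 8} must be used), so a₁ = 7.
a₅ and a₈ share exactly the 2 values {2, 3}; by pigeonhole those values go to them, so strike 2, 3 from a₄, a₆.
So a₄ = 6.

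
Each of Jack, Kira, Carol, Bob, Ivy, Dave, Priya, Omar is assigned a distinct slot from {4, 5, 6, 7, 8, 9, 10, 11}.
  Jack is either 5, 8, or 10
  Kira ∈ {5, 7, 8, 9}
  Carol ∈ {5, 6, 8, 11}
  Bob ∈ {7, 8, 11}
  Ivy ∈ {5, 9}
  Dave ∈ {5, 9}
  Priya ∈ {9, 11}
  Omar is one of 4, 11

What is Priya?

Among the 8 variables, 4 fits only Omar (and all 8 values in {4, 5, 6, 7, 8, 9, 10, 11} must be used), so Omar = 4.
The 7 still-open variables together cover exactly {5, 6, 7, 8, 9, 10, 11} — 7 values for 7 variables — and 6 appears only in Carol's list, so Carol = 6.
The 6 still-open variables draw from only 6 values {5, 7, 8, 9, 10, 11}, so each is used; only Jack can be 10, hence Jack = 10.
Ivy and Dave between them cover only {5, 9} — a naked pair. Remove those values from Kira, Priya.
So Priya = 11.

11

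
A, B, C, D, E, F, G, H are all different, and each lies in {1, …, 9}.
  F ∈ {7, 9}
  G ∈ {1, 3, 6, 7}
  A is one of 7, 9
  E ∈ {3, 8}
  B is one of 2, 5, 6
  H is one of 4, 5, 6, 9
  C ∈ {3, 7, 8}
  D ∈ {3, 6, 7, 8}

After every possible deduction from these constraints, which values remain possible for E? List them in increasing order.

3, 8

A and F between them cover only {7, 9} — a naked pair. Remove those values from C, D, G, H.
C and E share exactly the 2 values {3, 8}; by pigeonhole those values go to them, so strike 3, 8 from D, G.
That leaves D = 6. Remove 6 from B, G, H.
G has just one choice, so G = 1.
No further eliminations apply; E can still be any of 3, 8.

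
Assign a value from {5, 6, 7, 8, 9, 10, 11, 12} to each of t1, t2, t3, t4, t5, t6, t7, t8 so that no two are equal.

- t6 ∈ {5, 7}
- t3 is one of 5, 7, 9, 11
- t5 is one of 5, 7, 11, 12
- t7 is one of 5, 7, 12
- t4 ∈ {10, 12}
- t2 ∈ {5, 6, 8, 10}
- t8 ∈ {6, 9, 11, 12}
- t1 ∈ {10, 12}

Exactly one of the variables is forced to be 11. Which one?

Among the 8 variables, 8 fits only t2 (and all 8 values in {5, 6, 7, 8, 9, 10, 11, 12} must be used), so t2 = 8.
The 7 still-open variables together cover exactly {5, 6, 7, 9, 10, 11, 12} — 7 values for 7 variables — and 6 appears only in t8's list, so t8 = 6.
Among the 6 still-open variables, 9 fits only t3 (and all 6 values in {5, 7, 9, 10, 11, 12} must be used), so t3 = 9.
The 5 still-open variables together cover exactly {5, 7, 10, 11, 12} — 5 values for 5 variables — and 11 appears only in t5's list, so t5 = 11.

t5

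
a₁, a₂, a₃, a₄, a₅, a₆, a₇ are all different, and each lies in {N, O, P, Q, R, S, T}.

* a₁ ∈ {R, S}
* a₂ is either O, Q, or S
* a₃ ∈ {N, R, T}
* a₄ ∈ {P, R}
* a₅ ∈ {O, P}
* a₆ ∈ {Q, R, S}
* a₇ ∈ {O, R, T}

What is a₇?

T

Among the 7 variables, N fits only a₃ (and all 7 values in {N, O, P, Q, R, S, T} must be used), so a₃ = N.
The 6 still-open variables together cover exactly {O, P, Q, R, S, T} — 6 values for 6 variables — and T appears only in a₇'s list, so a₇ = T.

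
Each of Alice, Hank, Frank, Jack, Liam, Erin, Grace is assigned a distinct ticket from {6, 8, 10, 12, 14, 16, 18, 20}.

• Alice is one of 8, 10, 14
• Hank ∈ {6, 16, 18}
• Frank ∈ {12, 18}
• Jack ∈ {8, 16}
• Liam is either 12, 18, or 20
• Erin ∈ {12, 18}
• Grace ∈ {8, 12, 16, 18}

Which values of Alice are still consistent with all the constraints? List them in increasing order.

10, 14

The 2 variables Frank and Erin are confined to {12, 18}, which locks those values in; drop them from Hank, Liam, Grace.
Liam must be 20 (only option left).
Jack and Grace between them cover only {8, 16} — a naked pair. Remove those values from Alice, Hank.
Hank's domain is down to {6}, so Hank = 6.
No further eliminations apply; Alice can still be any of 10, 14.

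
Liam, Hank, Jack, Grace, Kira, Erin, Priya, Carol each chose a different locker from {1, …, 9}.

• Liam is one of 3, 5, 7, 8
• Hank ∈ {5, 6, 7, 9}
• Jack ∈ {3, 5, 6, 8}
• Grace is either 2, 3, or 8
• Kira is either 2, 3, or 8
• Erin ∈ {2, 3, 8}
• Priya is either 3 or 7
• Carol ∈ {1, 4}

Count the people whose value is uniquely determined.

The 3 variables Grace, Kira, Erin are confined to {2, 3, 8}, which locks those values in; drop them from Liam, Jack, Priya.
Priya's domain is down to {7}, so Priya = 7. Eliminate 7 elsewhere: Liam, Hank.
Liam has just one choice, so Liam = 5. Remove 5 from Hank, Jack.
Jack's domain is down to {6}, so Jack = 6. Strike 6 from Hank.
That leaves Hank = 9.
Determined: Liam=5, Hank=9, Jack=6, Priya=7. The other people each still have more than one consistent value. That makes 4.

4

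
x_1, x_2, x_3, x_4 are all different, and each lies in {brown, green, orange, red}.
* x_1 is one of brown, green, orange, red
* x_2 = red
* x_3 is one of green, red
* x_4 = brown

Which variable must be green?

x_3

x_2's domain is down to {red}, so x_2 = red. Remove red from x_1, x_3.
So green goes to x_3.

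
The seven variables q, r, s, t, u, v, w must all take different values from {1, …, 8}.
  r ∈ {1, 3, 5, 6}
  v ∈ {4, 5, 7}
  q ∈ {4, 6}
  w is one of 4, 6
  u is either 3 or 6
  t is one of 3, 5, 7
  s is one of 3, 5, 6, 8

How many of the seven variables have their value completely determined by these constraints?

Among the 7 variables, 1 fits only r (and all 7 values in {1, 3, 4, 5, 6, 7, 8} must be used), so r = 1.
Among the 6 still-open variables, 8 fits only s (and all 6 values in {3, 4, 5, 6, 7, 8} must be used), so s = 8.
q and w share exactly the 2 values {4, 6}; by pigeonhole those values go to them, so strike 4, 6 from u, v.
u's domain is down to {3}, so u = 3. Eliminate 3 elsewhere: t.
Determined: r=1, s=8, u=3. The other variables each still have more than one consistent value. That makes 3.

3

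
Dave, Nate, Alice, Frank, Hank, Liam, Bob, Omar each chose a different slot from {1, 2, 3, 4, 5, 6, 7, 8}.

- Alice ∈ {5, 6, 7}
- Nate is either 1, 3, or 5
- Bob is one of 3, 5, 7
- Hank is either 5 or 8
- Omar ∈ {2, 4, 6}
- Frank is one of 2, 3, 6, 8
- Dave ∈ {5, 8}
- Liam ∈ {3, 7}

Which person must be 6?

Among the 8 variables, 1 fits only Nate (and all 8 values in {1, 2, 3, 4, 5, 6, 7, 8} must be used), so Nate = 1.
The 7 still-open variables together cover exactly {2, 3, 4, 5, 6, 7, 8} — 7 values for 7 variables — and 4 appears only in Omar's list, so Omar = 4.
The 6 still-open variables draw from only 6 values {2, 3, 5, 6, 7, 8}, so each is used; only Frank can be 2, hence Frank = 2.
The 5 still-open variables draw from only 5 values {3, 5, 6, 7, 8}, so each is used; only Alice can be 6, hence Alice = 6.

Alice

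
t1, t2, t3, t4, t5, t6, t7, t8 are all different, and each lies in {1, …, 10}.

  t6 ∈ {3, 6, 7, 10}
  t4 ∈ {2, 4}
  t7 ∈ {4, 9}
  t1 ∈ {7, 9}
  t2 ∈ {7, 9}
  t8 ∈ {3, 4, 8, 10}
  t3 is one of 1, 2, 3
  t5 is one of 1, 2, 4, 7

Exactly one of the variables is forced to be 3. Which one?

t3

The 2 variables t1 and t2 are confined to {7, 9}, which locks those values in; drop them from t5, t6, t7.
t7's domain is down to {4}, so t7 = 4. Remove 4 from t4, t5, t8.
t4 has just one choice, so t4 = 2. Remove 2 from t3, t5.
That leaves t5 = 1. Remove 1 from t3.
So 3 goes to t3.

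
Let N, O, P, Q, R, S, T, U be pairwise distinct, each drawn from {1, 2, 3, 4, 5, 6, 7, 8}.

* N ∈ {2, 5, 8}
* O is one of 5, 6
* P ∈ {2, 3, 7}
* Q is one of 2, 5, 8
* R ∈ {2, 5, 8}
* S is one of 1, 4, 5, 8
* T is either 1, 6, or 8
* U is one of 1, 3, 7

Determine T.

The 8 variables draw from only 8 values {1, 2, 3, 4, 5, 6, 7, 8}, so each is used; only S can be 4, hence S = 4.
The 3 variables N, Q, R are confined to {2, 5, 8}, which locks those values in; drop them from O, P, T.
O has just one choice, so O = 6. So T can't be 6.
So T = 1.

1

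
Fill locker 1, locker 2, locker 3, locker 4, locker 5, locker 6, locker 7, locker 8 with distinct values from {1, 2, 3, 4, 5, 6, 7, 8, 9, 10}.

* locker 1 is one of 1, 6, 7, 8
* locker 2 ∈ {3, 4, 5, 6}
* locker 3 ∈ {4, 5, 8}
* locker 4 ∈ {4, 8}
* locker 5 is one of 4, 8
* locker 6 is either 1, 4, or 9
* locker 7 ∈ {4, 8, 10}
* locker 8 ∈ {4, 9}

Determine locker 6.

locker 4 and locker 5 share exactly the 2 values {4, 8}; by pigeonhole those values go to them, so strike 4, 8 from locker 1, locker 2, locker 3, locker 6, locker 7, locker 8.
locker 3 has just one choice, so locker 3 = 5. Eliminate 5 elsewhere: locker 2.
locker 7's domain is down to {10}, so locker 7 = 10.
locker 8 has just one choice, so locker 8 = 9. Strike 9 from locker 6.
So locker 6 = 1.

1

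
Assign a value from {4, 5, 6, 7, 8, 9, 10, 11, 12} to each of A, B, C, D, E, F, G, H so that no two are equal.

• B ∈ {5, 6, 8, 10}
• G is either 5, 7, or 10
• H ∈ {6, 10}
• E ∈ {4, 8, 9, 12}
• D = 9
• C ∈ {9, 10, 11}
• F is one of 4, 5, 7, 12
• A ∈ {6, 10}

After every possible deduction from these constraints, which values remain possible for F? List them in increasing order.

D must be 9 (only option left). So C, E can't be 9.
A and H share exactly the 2 values {6, 10}; by pigeonhole those values go to them, so strike 6, 10 from B, C, G.
C must be 11 (only option left).
No further eliminations apply; F can still be any of 4, 5, 7, 12.

4, 5, 7, 12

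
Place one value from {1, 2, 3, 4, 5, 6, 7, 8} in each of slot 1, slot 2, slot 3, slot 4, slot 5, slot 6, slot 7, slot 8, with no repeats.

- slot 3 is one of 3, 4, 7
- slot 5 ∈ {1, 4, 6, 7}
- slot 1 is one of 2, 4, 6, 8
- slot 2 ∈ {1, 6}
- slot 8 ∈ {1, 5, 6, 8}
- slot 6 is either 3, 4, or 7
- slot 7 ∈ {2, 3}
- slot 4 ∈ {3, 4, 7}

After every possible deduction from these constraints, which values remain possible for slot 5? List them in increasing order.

1, 6

Among the 8 variables, 5 fits only slot 8 (and all 8 values in {1, 2, 3, 4, 5, 6, 7, 8} must be used), so slot 8 = 5.
The 7 still-open variables draw from only 7 values {1, 2, 3, 4, 6, 7, 8}, so each is used; only slot 1 can be 8, hence slot 1 = 8.
Among the 6 still-open variables, 2 fits only slot 7 (and all 6 values in {1, 2, 3, 4, 6, 7} must be used), so slot 7 = 2.
The 3 variables slot 3, slot 4, slot 6 are confined to {3, 4, 7}, which locks those values in; drop them from slot 5.
No further eliminations apply; slot 5 can still be any of 1, 6.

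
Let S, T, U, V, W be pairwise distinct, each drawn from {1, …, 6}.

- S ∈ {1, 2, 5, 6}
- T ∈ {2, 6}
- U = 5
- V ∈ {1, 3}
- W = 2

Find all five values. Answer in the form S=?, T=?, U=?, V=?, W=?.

U's domain is down to {5}, so U = 5. Eliminate 5 elsewhere: S.
That leaves W = 2. Eliminate 2 elsewhere: S, T.
T's domain is down to {6}, so T = 6. Strike 6 from S.
S has just one choice, so S = 1. Eliminate 1 elsewhere: V.
V's domain is down to {3}, so V = 3.

S=1, T=6, U=5, V=3, W=2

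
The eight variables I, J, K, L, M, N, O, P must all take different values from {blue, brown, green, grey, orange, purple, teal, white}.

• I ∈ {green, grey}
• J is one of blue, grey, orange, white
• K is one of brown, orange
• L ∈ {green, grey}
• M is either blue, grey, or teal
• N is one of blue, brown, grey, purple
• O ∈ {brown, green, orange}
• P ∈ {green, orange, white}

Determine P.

white

The 8 variables together cover exactly {blue, brown, green, grey, orange, purple, teal, white} — 8 values for 8 variables — and purple appears only in N's list, so N = purple.
The 7 still-open variables draw from only 7 values {blue, brown, green, grey, orange, teal, white}, so each is used; only M can be teal, hence M = teal.
The 6 still-open variables draw from only 6 values {blue, brown, green, grey, orange, white}, so each is used; only J can be blue, hence J = blue.
Among the 5 still-open variables, white fits only P (and all 5 values in {brown, green, grey, orange, white} must be used), so P = white.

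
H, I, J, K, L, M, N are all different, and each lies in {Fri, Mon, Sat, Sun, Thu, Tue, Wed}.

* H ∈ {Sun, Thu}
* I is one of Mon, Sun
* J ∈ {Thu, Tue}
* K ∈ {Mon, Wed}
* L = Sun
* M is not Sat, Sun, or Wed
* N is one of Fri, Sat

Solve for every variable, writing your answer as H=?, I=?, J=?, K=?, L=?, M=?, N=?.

L has just one choice, so L = Sun. Strike Sun from H, I.
H's domain is down to {Thu}, so H = Thu. Eliminate Thu elsewhere: J, M.
I must be Mon (only option left). So K, M can't be Mon.
That leaves J = Tue. So M can't be Tue.
K must be Wed (only option left).
M must be Fri (only option left). Strike Fri from N.
N's domain is down to {Sat}, so N = Sat.

H=Thu, I=Mon, J=Tue, K=Wed, L=Sun, M=Fri, N=Sat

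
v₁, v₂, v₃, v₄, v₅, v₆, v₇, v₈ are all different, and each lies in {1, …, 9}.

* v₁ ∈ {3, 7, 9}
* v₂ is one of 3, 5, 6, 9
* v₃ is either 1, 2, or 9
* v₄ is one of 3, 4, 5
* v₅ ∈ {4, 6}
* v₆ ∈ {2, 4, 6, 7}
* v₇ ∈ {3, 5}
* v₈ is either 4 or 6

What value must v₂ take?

9

The 8 variables draw from only 8 values {1, 2, 3, 4, 5, 6, 7, 9}, so each is used; only v₃ can be 1, hence v₃ = 1.
Among the 7 still-open variables, 2 fits only v₆ (and all 7 values in {2, 3, 4, 5, 6, 7, 9} must be used), so v₆ = 2.
The 6 still-open variables draw from only 6 values {3, 4, 5, 6, 7, 9}, so each is used; only v₁ can be 7, hence v₁ = 7.
Among the 5 still-open variables, 9 fits only v₂ (and all 5 values in {3, 4, 5, 6, 9} must be used), so v₂ = 9.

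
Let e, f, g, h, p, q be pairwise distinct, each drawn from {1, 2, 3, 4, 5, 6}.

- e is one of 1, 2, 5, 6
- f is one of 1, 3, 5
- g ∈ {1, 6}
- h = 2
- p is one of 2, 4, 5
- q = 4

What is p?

h's domain is down to {2}, so h = 2. So e, p can't be 2.
q has just one choice, so q = 4. So p can't be 4.
So p = 5.

5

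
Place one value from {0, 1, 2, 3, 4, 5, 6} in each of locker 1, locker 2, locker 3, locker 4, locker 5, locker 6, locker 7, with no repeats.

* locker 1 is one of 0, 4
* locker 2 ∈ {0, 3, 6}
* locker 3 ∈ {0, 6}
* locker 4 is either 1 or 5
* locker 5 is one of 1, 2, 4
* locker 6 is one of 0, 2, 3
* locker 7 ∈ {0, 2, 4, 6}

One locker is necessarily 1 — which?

locker 5

The 7 variables draw from only 7 values {0, 1, 2, 3, 4, 5, 6}, so each is used; only locker 4 can be 5, hence locker 4 = 5.
Among the 6 still-open variables, 1 fits only locker 5 (and all 6 values in {0, 1, 2, 3, 4, 6} must be used), so locker 5 = 1.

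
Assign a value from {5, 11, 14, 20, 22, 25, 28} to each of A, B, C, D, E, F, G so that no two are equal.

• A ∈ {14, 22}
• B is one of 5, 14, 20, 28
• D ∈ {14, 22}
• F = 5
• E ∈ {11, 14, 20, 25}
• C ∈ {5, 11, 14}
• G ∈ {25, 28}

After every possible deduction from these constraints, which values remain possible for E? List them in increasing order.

20, 25

F must be 5 (only option left). Strike 5 from B, C.
A and D share exactly the 2 values {14, 22}; by pigeonhole those values go to them, so strike 14, 22 from B, C, E.
C must be 11 (only option left). Strike 11 from E.
No further eliminations apply; E can still be any of 20, 25.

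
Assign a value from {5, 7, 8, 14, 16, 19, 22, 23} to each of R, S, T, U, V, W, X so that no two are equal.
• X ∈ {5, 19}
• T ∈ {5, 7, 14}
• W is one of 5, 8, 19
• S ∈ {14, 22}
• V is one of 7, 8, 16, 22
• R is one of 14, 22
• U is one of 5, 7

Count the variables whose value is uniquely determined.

Among the 7 variables, 16 fits only V (and all 7 values in {5, 7, 8, 14, 16, 19, 22} must be used), so V = 16.
Among the 6 still-open variables, 8 fits only W (and all 6 values in {5, 7, 8, 14, 19, 22} must be used), so W = 8.
The 5 still-open variables together cover exactly {5, 7, 14, 19, 22} — 5 values for 5 variables — and 19 appears only in X's list, so X = 19.
R and S between them cover only {14, 22} — a naked pair. Remove those values from T.
Determined: V=16, W=8, X=19. The other variables each still have more than one consistent value. That makes 3.

3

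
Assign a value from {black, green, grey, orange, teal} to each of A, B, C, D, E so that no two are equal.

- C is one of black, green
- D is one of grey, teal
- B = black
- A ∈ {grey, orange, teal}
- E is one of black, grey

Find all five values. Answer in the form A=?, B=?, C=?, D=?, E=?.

B has just one choice, so B = black. Strike black from C, E.
That leaves C = green.
That leaves E = grey. So A, D can't be grey.
That leaves D = teal. So A can't be teal.
A must be orange (only option left).

A=orange, B=black, C=green, D=teal, E=grey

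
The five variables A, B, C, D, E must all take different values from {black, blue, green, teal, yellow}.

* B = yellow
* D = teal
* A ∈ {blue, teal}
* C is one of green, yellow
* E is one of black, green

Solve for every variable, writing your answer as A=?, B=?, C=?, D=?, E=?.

B must be yellow (only option left). Strike yellow from C.
C's domain is down to {green}, so C = green. So E can't be green.
That leaves D = teal. Remove teal from A.
That leaves E = black.
A's domain is down to {blue}, so A = blue.

A=blue, B=yellow, C=green, D=teal, E=black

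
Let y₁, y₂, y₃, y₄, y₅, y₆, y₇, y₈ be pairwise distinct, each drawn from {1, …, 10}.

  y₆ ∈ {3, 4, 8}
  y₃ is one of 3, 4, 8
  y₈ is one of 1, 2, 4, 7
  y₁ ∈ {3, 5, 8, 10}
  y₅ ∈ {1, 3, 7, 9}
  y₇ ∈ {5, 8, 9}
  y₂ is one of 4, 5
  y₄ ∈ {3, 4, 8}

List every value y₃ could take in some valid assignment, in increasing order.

y₃, y₄, y₆ share exactly the 3 values {3, 4, 8}; by pigeonhole those values go to them, so strike 3, 4, 8 from y₁, y₂, y₅, y₇, y₈.
y₂ must be 5 (only option left). Remove 5 from y₁, y₇.
y₇'s domain is down to {9}, so y₇ = 9. Remove 9 from y₅.
y₁'s domain is down to {10}, so y₁ = 10.
No further eliminations apply; y₃ can still be any of 3, 4, 8.

3, 4, 8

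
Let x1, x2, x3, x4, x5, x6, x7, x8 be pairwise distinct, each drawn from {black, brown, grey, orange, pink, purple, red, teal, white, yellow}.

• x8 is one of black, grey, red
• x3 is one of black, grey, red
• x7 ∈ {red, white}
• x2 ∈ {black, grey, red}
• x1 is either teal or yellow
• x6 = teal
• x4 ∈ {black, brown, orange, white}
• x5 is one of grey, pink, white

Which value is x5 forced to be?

pink

x6 has just one choice, so x6 = teal. Remove teal from x1.
x1 has just one choice, so x1 = yellow.
x2, x3, x8 between them cover only {black, grey, red} — a naked triple. Remove those values from x4, x5, x7.
That leaves x7 = white. Strike white from x4, x5.
So x5 = pink.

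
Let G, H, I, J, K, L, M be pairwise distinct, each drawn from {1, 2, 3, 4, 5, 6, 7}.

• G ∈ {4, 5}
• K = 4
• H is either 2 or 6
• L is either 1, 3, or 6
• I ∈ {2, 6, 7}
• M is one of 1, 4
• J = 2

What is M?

J has just one choice, so J = 2. Strike 2 from H, I.
K's domain is down to {4}, so K = 4. Eliminate 4 elsewhere: G, M.
So M = 1.

1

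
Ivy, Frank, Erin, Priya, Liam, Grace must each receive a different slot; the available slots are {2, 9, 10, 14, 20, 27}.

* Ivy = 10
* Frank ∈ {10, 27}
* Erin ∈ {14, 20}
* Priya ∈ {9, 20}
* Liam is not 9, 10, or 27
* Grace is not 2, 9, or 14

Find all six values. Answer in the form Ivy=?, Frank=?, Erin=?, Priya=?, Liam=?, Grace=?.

Ivy has just one choice, so Ivy = 10. So Frank, Grace can't be 10.
Frank's domain is down to {27}, so Frank = 27. Eliminate 27 elsewhere: Grace.
Grace's domain is down to {20}, so Grace = 20. Remove 20 from Erin, Priya, Liam.
That leaves Erin = 14. Eliminate 14 elsewhere: Liam.
That leaves Priya = 9.
That leaves Liam = 2.

Ivy=10, Frank=27, Erin=14, Priya=9, Liam=2, Grace=20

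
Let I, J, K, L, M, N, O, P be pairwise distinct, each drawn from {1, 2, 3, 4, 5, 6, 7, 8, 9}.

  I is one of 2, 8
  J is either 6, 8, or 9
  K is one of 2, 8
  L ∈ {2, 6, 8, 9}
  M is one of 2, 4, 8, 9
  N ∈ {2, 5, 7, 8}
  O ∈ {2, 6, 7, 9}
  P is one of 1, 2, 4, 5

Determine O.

7

The 8 variables draw from only 8 values {1, 2, 4, 5, 6, 7, 8, 9}, so each is used; only P can be 1, hence P = 1.
The 7 still-open variables draw from only 7 values {2, 4, 5, 6, 7, 8, 9}, so each is used; only M can be 4, hence M = 4.
The 6 still-open variables together cover exactly {2, 5, 6, 7, 8, 9} — 6 values for 6 variables — and 5 appears only in N's list, so N = 5.
Among the 5 still-open variables, 7 fits only O (and all 5 values in {2, 6, 7, 8, 9} must be used), so O = 7.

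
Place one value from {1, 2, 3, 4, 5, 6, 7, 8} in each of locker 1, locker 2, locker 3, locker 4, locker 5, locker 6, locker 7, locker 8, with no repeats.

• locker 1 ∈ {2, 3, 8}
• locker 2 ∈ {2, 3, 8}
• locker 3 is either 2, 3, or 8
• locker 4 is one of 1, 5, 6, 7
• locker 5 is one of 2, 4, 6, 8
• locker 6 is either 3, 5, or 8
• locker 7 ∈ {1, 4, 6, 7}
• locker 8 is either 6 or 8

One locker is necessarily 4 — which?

locker 5

locker 1, locker 2, locker 3 between them cover only {2, 3, 8} — a naked triple. Remove those values from locker 5, locker 6, locker 8.
locker 6 must be 5 (only option left). Remove 5 from locker 4.
That leaves locker 8 = 6. Remove 6 from locker 4, locker 5, locker 7.
So 4 goes to locker 5.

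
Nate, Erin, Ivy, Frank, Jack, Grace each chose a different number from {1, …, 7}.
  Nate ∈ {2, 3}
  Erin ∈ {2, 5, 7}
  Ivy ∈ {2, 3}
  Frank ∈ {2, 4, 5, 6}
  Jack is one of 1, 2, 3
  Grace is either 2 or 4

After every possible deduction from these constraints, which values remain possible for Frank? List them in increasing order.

5, 6

Nate and Ivy share exactly the 2 values {2, 3}; by pigeonhole those values go to them, so strike 2, 3 from Erin, Frank, Jack, Grace.
Jack must be 1 (only option left).
Grace has just one choice, so Grace = 4. Remove 4 from Frank.
No further eliminations apply; Frank can still be any of 5, 6.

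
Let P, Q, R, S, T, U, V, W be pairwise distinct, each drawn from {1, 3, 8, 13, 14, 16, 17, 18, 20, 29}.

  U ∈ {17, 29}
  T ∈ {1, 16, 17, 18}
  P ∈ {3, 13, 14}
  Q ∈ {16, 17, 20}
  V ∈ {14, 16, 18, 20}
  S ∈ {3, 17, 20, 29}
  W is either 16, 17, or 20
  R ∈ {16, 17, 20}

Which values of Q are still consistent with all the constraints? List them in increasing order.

16, 17, 20

Q, R, W between them cover only {16, 17, 20} — a naked triple. Remove those values from S, T, U, V.
U's domain is down to {29}, so U = 29. Strike 29 from S.
S's domain is down to {3}, so S = 3. So P can't be 3.
No further eliminations apply; Q can still be any of 16, 17, 20.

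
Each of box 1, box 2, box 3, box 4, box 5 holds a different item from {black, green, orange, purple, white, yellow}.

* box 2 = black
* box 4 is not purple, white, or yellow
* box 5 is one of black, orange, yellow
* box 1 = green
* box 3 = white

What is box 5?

yellow

box 1's domain is down to {green}, so box 1 = green. Remove green from box 4.
box 2's domain is down to {black}, so box 2 = black. Eliminate black elsewhere: box 4, box 5.
box 3 has just one choice, so box 3 = white.
box 4's domain is down to {orange}, so box 4 = orange. Remove orange from box 5.
So box 5 = yellow.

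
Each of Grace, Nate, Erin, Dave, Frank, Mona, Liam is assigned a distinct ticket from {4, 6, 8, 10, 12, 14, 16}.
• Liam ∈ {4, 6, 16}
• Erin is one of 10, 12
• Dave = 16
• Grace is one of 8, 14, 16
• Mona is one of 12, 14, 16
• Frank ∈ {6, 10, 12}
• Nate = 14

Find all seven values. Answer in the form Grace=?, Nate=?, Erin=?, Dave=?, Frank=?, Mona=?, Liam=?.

Nate has just one choice, so Nate = 14. Eliminate 14 elsewhere: Grace, Mona.
That leaves Dave = 16. Strike 16 from Grace, Mona, Liam.
Mona must be 12 (only option left). Remove 12 from Erin, Frank.
Grace must be 8 (only option left).
That leaves Erin = 10. Strike 10 from Frank.
Frank must be 6 (only option left). Remove 6 from Liam.
Liam's domain is down to {4}, so Liam = 4.

Grace=8, Nate=14, Erin=10, Dave=16, Frank=6, Mona=12, Liam=4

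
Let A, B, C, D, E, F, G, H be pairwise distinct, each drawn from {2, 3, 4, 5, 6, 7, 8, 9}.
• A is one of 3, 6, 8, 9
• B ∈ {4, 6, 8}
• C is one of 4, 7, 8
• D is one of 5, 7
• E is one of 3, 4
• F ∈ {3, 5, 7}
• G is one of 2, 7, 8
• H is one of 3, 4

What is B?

The 8 variables together cover exactly {2, 3, 4, 5, 6, 7, 8, 9} — 8 values for 8 variables — and 2 appears only in G's list, so G = 2.
The 7 still-open variables together cover exactly {3, 4, 5, 6, 7, 8, 9} — 7 values for 7 variables — and 9 appears only in A's list, so A = 9.
The 6 still-open variables draw from only 6 values {3, 4, 5, 6, 7, 8}, so each is used; only B can be 6, hence B = 6.

6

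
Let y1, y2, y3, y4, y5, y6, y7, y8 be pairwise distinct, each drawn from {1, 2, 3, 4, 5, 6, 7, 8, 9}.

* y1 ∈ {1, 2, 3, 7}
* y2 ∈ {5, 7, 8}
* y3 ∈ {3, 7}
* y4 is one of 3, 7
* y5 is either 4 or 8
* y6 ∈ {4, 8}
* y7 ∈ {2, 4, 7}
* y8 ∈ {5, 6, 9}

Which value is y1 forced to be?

The 2 variables y3 and y4 are confined to {3, 7}, which locks those values in; drop them from y1, y2, y7.
The 2 variables y5 and y6 are confined to {4, 8}, which locks those values in; drop them from y2, y7.
y2's domain is down to {5}, so y2 = 5. So y8 can't be 5.
y7 has just one choice, so y7 = 2. Strike 2 from y1.
So y1 = 1.

1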